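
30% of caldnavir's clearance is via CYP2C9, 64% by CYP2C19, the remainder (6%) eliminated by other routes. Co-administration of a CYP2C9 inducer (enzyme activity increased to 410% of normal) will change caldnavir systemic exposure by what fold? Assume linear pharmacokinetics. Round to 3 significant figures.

0.518

The CYP2C9 pathway (30% of clearance) is boosted to 4.1× activity: 0.3 × 4.1 = 1.23.
CYP2C19 (64%) and the residual 6% are unaffected.
CL_new/CL_old = 1.23 + 0.64 + 0.06 = 1.93.
Since systemic exposure ∝ 1/CL, the ratio is 1 / 1.93 = 0.518.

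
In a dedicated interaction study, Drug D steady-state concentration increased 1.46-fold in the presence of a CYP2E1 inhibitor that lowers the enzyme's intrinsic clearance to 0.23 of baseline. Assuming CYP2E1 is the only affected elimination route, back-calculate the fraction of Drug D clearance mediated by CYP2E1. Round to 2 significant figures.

0.41

Let fm be the CYP2E1 fraction. New clearance relative to baseline = fm × 0.23 + (1 − fm).
Steady-state concentration ratio = 1 / (new CL fraction), so new CL fraction = 1 / 1.46 = 0.6849.
fm × 0.23 + 1 − fm = 0.6849  ⇒  fm × (0.23 − 1) = −0.3151  ⇒  fm = 0.41.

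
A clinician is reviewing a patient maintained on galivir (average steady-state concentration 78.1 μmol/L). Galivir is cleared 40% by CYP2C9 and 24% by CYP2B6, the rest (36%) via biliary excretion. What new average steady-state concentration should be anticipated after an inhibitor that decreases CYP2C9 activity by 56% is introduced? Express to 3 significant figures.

CYP2C9: 0.4 × 0.44 = 0.176
CYP2B6: 0.24 (unchanged)
Other: 0.36 (unchanged)
Relative clearance = 0.176 + 0.24 + 0.36 = 0.776.
Average steady-state concentration ∝ 1/CL, so new value = 78.1 / 0.776 = 101 μmol/L.

101 μmol/L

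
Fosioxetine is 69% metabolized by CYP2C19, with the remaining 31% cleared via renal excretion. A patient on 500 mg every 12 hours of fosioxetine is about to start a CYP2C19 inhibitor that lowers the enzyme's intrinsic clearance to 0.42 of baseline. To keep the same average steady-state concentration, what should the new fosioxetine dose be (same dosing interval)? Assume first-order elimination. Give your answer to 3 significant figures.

The CYP2C19 pathway (69% of clearance) drops to 0.42× activity: 0.69 × 0.42 = 0.2898.
Non-CYP routes (31%) are unchanged.
Relative clearance = 0.2898 + 0.31 = 0.5998.
Css,avg = (dose rate)/CL, so holding Css fixed requires dose ∝ CL: 500 × 0.5998 = 300 mg.

300 mg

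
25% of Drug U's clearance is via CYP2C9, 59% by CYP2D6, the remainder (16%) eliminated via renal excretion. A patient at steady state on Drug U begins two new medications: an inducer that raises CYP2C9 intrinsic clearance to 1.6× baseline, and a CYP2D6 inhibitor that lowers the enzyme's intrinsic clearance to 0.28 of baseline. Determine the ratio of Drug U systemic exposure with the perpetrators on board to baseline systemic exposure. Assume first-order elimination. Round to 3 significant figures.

CYP2C9: 0.25 × 1.6 = 0.4
CYP2D6: 0.59 × 0.28 = 0.1652
Other: 0.16 (unchanged)
CL_new/CL_old = 0.4 + 0.1652 + 0.16 = 0.7252.
Systemic exposure ∝ 1/CL: fold-change = 1 / 0.7252 = 1.38.

1.38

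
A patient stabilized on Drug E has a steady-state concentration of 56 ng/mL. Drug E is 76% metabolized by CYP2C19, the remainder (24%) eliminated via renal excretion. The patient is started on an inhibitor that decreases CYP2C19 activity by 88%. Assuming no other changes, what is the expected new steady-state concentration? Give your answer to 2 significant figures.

1.7 × 10² ng/mL

The CYP2C19 pathway (76% of clearance) falls to 0.12× activity: 0.76 × 0.12 = 0.0912.
Non-CYP routes (24%) are unchanged.
Relative clearance = 0.0912 + 0.24 = 0.3312.
New steady-state concentration = baseline ÷ relative clearance = 56 / 0.3312 = 1.7 × 10² ng/mL.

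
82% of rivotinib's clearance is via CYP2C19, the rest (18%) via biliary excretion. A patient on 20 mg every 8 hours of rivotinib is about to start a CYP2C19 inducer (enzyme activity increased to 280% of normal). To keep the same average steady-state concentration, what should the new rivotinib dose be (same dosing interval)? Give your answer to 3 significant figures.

CYP2C19: 0.82 × 2.8 = 2.296
Other: 0.18 (unchanged)
Relative clearance = 2.296 + 0.18 = 2.476.
Exposure is unchanged when dose changes in proportion to clearance. New dose = 20 mg × 2.476 = 49.5 mg.

49.5 mg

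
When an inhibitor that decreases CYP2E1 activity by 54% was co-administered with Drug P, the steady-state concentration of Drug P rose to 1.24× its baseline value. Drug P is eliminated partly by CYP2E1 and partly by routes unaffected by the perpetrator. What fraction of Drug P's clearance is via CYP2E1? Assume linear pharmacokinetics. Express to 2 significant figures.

Let x = fm,CYP2E1. Because steady-state concentration ∝ 1/CL, relative clearance fell to 1/1.24 = 0.8065.
Only the CYP2E1 route changed, so 0.8065 = x·0.46 + (1 − x), giving x = 0.36.

0.36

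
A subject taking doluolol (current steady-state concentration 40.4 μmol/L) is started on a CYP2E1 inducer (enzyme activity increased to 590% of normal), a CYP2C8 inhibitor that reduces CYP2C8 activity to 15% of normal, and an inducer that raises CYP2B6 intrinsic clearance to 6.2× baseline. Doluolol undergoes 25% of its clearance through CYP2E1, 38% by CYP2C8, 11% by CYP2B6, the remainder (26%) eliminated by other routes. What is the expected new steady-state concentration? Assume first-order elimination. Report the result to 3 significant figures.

CYP2E1: 0.25 × 5.9 = 1.475
CYP2C8: 0.38 × 0.15 = 0.057
CYP2B6: 0.11 × 6.2 = 0.682
Other: 0.26 (unchanged)
New clearance relative to baseline: 1.475 + 0.057 + 0.682 + 0.26 = 2.474.
Dividing the baseline by the relative clearance: 40.4 / 2.474 = 16.3 μmol/L.

16.3 μmol/L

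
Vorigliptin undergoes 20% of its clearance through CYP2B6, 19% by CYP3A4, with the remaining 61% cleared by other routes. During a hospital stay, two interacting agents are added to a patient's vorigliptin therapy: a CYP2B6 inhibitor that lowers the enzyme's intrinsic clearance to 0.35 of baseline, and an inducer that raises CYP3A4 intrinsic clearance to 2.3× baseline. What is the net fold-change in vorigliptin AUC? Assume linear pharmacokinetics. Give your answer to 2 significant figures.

0.90

The CYP2B6 pathway (20% of clearance) is reduced to 0.35× activity: 0.2 × 0.35 = 0.07.
The CYP3A4 pathway (19% of clearance) rises to 2.3× activity: 0.19 × 2.3 = 0.437.
Non-CYP routes (61%) are unchanged.
CL_new/CL_old = 0.07 + 0.437 + 0.61 = 1.117.
Because AUC varies inversely with clearance, the combined effect is 1 / 1.117 = 0.90.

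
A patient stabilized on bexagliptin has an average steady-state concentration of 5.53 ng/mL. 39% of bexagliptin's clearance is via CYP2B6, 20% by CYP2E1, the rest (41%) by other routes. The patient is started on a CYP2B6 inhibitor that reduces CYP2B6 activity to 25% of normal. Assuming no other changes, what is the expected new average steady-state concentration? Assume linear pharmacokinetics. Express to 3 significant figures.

7.82 ng/mL

The CYP2B6 pathway (39% of clearance) falls to 0.25× activity: 0.39 × 0.25 = 0.0975.
CYP2E1 (20%) and the residual 41% are unaffected.
New clearance relative to baseline: 0.0975 + 0.2 + 0.41 = 0.7075.
Average steady-state concentration ∝ 1/CL, so new value = 5.53 / 0.7075 = 7.82 ng/mL.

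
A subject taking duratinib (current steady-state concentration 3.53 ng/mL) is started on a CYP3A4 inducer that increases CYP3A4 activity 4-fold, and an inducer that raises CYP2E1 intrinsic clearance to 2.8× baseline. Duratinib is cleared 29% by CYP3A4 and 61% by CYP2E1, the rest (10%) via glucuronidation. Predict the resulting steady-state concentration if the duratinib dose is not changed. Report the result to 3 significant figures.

CYP3A4: 0.29 × 4 = 1.16
CYP2E1: 0.61 × 2.8 = 1.708
Other: 0.1 (unchanged)
Relative clearance = 1.16 + 1.708 + 0.1 = 2.968.
Dividing the baseline by the relative clearance: 3.53 / 2.968 = 1.19 ng/mL.

1.19 ng/mL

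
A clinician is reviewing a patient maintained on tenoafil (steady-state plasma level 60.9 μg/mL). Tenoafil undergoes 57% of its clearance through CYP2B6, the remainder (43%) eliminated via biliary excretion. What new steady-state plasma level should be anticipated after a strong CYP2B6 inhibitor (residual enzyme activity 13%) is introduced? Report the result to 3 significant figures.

121 μg/mL

The CYP2B6 pathway (57% of clearance) falls to 0.13× activity: 0.57 × 0.13 = 0.0741.
The remaining 43% of clearance is unaffected.
Relative clearance = 0.0741 + 0.43 = 0.5041.
New steady-state plasma level = baseline ÷ relative clearance = 60.9 / 0.5041 = 121 μg/mL.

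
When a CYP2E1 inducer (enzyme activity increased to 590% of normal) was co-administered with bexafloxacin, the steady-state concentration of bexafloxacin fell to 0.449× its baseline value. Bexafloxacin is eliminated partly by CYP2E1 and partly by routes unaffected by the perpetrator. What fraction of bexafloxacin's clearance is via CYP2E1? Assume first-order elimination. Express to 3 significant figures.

CL'/CL = 1 / 0.449 = 2.227
5.9·fm + (1 − fm) = 2.227
fm = (2.227 − 1) / (5.9 − 1) = 0.250

0.250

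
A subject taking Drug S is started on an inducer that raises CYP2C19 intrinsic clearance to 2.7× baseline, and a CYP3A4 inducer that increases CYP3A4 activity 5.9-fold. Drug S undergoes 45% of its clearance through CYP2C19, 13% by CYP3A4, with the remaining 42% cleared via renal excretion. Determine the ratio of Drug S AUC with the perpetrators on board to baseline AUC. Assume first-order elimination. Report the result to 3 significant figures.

0.416

CYP2C19: 0.45 × 2.7 = 1.215
CYP3A4: 0.13 × 5.9 = 0.767
Other: 0.42 (unchanged)
New clearance relative to baseline: 1.215 + 0.767 + 0.42 = 2.402.
Because AUC varies inversely with clearance, the combined effect is 1 / 2.402 = 0.416.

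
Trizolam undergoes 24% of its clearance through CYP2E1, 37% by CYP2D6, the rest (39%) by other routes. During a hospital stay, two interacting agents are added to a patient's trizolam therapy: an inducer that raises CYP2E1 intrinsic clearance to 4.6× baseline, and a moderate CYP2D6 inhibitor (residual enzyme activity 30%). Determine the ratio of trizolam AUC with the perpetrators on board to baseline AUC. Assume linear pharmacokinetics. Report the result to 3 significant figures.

The CYP2E1 pathway (24% of clearance) rises to 4.6× activity: 0.24 × 4.6 = 1.104.
The CYP2D6 pathway (37% of clearance) falls to 0.3× activity: 0.37 × 0.3 = 0.111.
The remaining 39% of clearance is unaffected.
Relative clearance = 1.104 + 0.111 + 0.39 = 1.605.
AUC ∝ 1/CL: fold-change = 1 / 1.605 = 0.623.

0.623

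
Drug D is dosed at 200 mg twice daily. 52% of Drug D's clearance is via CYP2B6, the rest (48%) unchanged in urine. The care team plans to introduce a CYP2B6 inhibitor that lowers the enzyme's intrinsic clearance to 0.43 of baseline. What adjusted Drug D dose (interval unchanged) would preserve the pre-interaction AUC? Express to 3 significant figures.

141 mg

The CYP2B6 pathway (52% of clearance) falls to 0.43× activity: 0.52 × 0.43 = 0.2236.
Non-CYP routes (48%) are unchanged.
Relative clearance = 0.2236 + 0.48 = 0.7036.
Exposure is unchanged when dose changes in proportion to clearance. New dose = 200 mg × 0.7036 = 141 mg.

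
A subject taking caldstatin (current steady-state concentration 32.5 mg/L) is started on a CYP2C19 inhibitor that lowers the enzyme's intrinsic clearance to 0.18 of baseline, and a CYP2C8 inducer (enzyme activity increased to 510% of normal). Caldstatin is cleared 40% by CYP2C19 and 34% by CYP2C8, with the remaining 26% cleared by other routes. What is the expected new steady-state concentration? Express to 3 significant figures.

15.7 mg/L

The CYP2C19 pathway (40% of clearance) drops to 0.18× activity: 0.4 × 0.18 = 0.072.
The CYP2C8 pathway (34% of clearance) is boosted to 5.1× activity: 0.34 × 5.1 = 1.734.
Non-CYP routes (26%) are unchanged.
CL_new/CL_old = 0.072 + 1.734 + 0.26 = 2.066.
Steady-state concentration ∝ 1/CL: new value = 32.5 / 2.066 = 15.7 mg/L.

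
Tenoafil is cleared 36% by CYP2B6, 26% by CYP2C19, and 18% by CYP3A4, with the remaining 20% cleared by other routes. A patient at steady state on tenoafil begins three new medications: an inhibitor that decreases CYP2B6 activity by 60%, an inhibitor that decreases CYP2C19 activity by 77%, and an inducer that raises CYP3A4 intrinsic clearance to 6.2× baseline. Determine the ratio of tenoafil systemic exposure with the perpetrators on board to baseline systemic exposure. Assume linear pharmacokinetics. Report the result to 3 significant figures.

The CYP2B6 pathway (36% of clearance) falls to 0.4× activity: 0.36 × 0.4 = 0.144.
The CYP2C19 pathway (26% of clearance) falls to 0.23× activity: 0.26 × 0.23 = 0.0598.
The CYP3A4 pathway (18% of clearance) is boosted to 6.2× activity: 0.18 × 6.2 = 1.116.
Non-CYP routes (20%) are unchanged.
CL_new/CL_old = 0.144 + 0.0598 + 1.116 + 0.2 = 1.5198.
Systemic exposure ∝ 1/CL: fold-change = 1 / 1.5198 = 0.658.

0.658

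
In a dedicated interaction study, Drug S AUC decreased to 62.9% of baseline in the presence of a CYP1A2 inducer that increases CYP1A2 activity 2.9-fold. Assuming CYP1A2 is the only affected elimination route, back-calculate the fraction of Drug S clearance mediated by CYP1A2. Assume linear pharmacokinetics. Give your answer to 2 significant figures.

CL'/CL = 1 / 0.629 = 1.59
2.9·fm + (1 − fm) = 1.59
fm = (1.59 − 1) / (2.9 − 1) = 0.31

0.31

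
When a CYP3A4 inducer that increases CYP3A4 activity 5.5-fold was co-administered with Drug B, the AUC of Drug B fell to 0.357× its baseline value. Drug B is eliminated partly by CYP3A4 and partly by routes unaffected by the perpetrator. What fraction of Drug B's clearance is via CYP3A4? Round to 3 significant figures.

Let fm be the CYP3A4 fraction. New clearance relative to baseline = fm × 5.5 + (1 − fm).
AUC ratio = 1 / (new CL fraction), so new CL fraction = 1 / 0.357 = 2.801.
fm × 5.5 + 1 − fm = 2.801  ⇒  fm × (5.5 − 1) = 1.801  ⇒  fm = 0.400.

0.400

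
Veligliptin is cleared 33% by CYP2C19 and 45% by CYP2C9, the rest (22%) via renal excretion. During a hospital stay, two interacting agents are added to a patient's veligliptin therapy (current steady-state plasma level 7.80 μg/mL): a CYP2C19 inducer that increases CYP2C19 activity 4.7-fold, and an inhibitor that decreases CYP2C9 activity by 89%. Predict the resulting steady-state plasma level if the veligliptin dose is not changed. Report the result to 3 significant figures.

The CYP2C19 pathway (33% of clearance) is boosted to 4.7× activity: 0.33 × 4.7 = 1.551.
The CYP2C9 pathway (45% of clearance) is reduced to 0.11× activity: 0.45 × 0.11 = 0.0495.
The remaining 22% of clearance is unaffected.
New clearance relative to baseline: 1.551 + 0.0495 + 0.22 = 1.8205.
New steady-state plasma level = 7.80 / 1.8205 = 4.28 μg/mL (concentration scales inversely with clearance).

4.28 μg/mL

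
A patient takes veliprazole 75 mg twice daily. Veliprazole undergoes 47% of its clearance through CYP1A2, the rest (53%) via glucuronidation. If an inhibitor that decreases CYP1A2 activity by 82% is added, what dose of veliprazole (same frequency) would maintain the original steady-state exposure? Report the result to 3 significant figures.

The CYP1A2 pathway (47% of clearance) is reduced to 0.18× activity: 0.47 × 0.18 = 0.0846.
Non-CYP routes (53%) are unchanged.
Relative clearance = 0.0846 + 0.53 = 0.6146.
To maintain the same steady-state level, dose must scale with clearance: new dose = 75 × 0.6146 = 46.1 mg.

46.1 mg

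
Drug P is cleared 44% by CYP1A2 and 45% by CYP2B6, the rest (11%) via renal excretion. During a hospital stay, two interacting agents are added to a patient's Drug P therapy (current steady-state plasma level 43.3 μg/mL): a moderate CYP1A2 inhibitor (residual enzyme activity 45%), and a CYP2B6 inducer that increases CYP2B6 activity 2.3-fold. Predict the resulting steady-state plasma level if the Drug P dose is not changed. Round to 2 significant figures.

32 μg/mL

The CYP1A2 pathway (44% of clearance) is reduced to 0.45× activity: 0.44 × 0.45 = 0.198.
The CYP2B6 pathway (45% of clearance) increases to 2.3× activity: 0.45 × 2.3 = 1.035.
Non-CYP routes (11%) are unchanged.
CL_new/CL_old = 0.198 + 1.035 + 0.11 = 1.343.
Dividing the baseline by the relative clearance: 43.3 / 1.343 = 32 μg/mL.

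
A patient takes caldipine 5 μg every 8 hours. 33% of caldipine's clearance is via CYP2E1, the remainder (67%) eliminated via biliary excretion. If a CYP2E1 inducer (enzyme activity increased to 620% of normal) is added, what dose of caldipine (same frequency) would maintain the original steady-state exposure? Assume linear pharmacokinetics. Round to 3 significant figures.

13.6 μg

CYP2E1: 0.33 × 6.2 = 2.046
Other: 0.67 (unchanged)
CL_new/CL_old = 2.046 + 0.67 = 2.716.
To maintain the same steady-state level, dose must scale with clearance: new dose = 5 × 2.716 = 13.6 μg.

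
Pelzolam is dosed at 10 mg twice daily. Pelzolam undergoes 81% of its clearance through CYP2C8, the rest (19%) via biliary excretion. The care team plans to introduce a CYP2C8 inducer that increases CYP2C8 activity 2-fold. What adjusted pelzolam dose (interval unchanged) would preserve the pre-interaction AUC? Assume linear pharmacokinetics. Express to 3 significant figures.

18.1 mg

The CYP2C8 pathway (81% of clearance) is boosted to 2× activity: 0.81 × 2 = 1.62.
The remaining 19% of clearance is unaffected.
New clearance relative to baseline: 1.62 + 0.19 = 1.81.
To maintain the same steady-state level, dose must scale with clearance: new dose = 10 × 1.81 = 18.1 mg.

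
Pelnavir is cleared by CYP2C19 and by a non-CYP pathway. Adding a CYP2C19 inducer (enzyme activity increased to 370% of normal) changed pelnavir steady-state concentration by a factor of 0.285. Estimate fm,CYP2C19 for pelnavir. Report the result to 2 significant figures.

Call the CYP2C19 fraction fm. After the interaction, CL_new/CL_old = fm × 3.7 + (1 − fm).
Steady-state concentration ratio = 1 / (new CL fraction), so new CL fraction = 1 / 0.285 = 3.509.
fm × 3.7 + 1 − fm = 3.509  ⇒  fm × (3.7 − 1) = 2.509  ⇒  fm = 0.93.

0.93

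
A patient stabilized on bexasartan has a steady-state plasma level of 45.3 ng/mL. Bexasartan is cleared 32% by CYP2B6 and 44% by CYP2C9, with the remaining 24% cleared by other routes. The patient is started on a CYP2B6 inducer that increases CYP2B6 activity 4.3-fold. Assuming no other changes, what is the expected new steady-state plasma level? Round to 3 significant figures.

22.0 ng/mL

The CYP2B6 pathway (32% of clearance) is boosted to 4.3× activity: 0.32 × 4.3 = 1.376.
CYP2C9 (44%) and the residual 24% are unaffected.
CL_new/CL_old = 1.376 + 0.44 + 0.24 = 2.056.
With dosing unchanged, steady-state plasma level scales as 1/CL: 45.3 / 2.056 = 22.0 ng/mL.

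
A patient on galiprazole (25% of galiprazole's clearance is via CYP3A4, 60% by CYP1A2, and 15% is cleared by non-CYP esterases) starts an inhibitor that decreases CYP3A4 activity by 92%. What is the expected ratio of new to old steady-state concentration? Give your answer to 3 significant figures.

1.30

The CYP3A4 pathway (25% of clearance) falls to 0.08× activity: 0.25 × 0.08 = 0.02.
CYP1A2 (60%) and the residual 15% are unaffected.
New clearance relative to baseline: 0.02 + 0.6 + 0.15 = 0.77.
Since steady-state concentration ∝ 1/CL, the ratio is 1 / 0.77 = 1.30.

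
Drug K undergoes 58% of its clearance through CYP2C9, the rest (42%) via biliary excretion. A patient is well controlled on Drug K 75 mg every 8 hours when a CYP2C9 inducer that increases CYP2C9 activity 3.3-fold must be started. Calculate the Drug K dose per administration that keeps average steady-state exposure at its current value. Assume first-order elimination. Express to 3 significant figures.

The CYP2C9 pathway (58% of clearance) rises to 3.3× activity: 0.58 × 3.3 = 1.914.
Non-CYP routes (42%) are unchanged.
New clearance relative to baseline: 1.914 + 0.42 = 2.334.
To maintain the same steady-state level, dose must scale with clearance: new dose = 75 × 2.334 = 175 mg.

175 mg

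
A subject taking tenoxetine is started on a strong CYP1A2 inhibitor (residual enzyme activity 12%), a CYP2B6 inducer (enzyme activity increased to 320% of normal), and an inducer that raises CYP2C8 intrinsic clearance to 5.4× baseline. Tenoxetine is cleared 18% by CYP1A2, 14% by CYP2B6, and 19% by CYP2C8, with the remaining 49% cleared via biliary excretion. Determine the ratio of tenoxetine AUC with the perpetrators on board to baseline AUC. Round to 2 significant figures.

0.50

CYP1A2: 0.18 × 0.12 = 0.0216
CYP2B6: 0.14 × 3.2 = 0.448
CYP2C8: 0.19 × 5.4 = 1.026
Other: 0.49 (unchanged)
New clearance relative to baseline: 0.0216 + 0.448 + 1.026 + 0.49 = 1.9856.
Net AUC ratio = 1 / 1.9856 = 0.50.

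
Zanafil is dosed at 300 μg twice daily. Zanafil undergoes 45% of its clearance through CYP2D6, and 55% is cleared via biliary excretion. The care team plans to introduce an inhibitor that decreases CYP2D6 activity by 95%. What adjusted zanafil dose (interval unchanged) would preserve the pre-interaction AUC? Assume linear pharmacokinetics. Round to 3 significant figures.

172 μg

The CYP2D6 pathway (45% of clearance) drops to 0.05× activity: 0.45 × 0.05 = 0.0225.
Non-CYP routes (55%) are unchanged.
New clearance relative to baseline: 0.0225 + 0.55 = 0.5725.
Exposure is unchanged when dose changes in proportion to clearance. New dose = 300 μg × 0.5725 = 172 μg.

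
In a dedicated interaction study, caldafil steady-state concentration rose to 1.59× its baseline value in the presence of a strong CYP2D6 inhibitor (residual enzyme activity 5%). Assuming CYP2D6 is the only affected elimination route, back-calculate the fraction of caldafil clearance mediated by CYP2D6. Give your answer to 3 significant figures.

0.391

Call the CYP2D6 fraction fm. After the interaction, CL_new/CL_old = fm × 0.05 + (1 − fm).
Steady-state concentration ratio = 1 / (new CL fraction), so new CL fraction = 1 / 1.59 = 0.6289.
fm × 0.05 + 1 − fm = 0.6289  ⇒  fm × (0.05 − 1) = −0.3711  ⇒  fm = 0.391.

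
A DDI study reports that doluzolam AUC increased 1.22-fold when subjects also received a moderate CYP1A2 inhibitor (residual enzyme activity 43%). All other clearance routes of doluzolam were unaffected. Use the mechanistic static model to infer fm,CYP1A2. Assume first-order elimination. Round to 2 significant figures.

Let x = fm,CYP1A2. Because AUC ∝ 1/CL, relative clearance fell to 1/1.22 = 0.8197.
Only the CYP1A2 route changed, so 0.8197 = x·0.43 + (1 − x), giving x = 0.32.

0.32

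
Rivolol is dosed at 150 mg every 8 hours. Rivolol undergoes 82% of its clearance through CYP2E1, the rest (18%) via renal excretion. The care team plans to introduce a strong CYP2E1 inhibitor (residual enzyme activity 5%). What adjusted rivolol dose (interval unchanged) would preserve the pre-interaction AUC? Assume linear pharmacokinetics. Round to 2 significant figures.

The CYP2E1 pathway (82% of clearance) is reduced to 0.05× activity: 0.82 × 0.05 = 0.041.
Non-CYP routes (18%) are unchanged.
CL_new/CL_old = 0.041 + 0.18 = 0.221.
Exposure is unchanged when dose changes in proportion to clearance. New dose = 150 mg × 0.221 = 33 mg.

33 mg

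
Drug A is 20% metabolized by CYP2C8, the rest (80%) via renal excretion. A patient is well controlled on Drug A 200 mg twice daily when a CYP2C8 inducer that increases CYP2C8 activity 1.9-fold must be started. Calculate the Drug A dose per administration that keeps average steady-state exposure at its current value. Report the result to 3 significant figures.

236 mg

The CYP2C8 pathway (20% of clearance) rises to 1.9× activity: 0.2 × 1.9 = 0.38.
Non-CYP routes (80%) are unchanged.
Relative clearance = 0.38 + 0.8 = 1.18.
Css,avg = (dose rate)/CL, so holding Css fixed requires dose ∝ CL: 200 × 1.18 = 236 mg.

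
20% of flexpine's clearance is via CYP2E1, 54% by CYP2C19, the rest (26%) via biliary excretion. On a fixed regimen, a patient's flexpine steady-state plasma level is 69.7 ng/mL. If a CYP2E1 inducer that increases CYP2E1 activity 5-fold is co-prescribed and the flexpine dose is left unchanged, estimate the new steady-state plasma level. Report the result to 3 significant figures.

CYP2E1: 0.2 × 5 = 1
CYP2C19: 0.54 (unchanged)
Other: 0.26 (unchanged)
Relative clearance = 1 + 0.54 + 0.26 = 1.8.
New steady-state plasma level = baseline ÷ relative clearance = 69.7 / 1.8 = 38.7 ng/mL.

38.7 ng/mL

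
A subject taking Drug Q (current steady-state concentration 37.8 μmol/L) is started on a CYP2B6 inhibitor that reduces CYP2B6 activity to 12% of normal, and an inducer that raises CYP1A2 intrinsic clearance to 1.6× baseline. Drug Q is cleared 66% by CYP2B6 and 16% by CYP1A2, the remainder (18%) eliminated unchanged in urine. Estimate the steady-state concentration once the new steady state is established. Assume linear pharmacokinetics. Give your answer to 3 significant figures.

CYP2B6: 0.66 × 0.12 = 0.0792
CYP1A2: 0.16 × 1.6 = 0.256
Other: 0.18 (unchanged)
Relative clearance = 0.0792 + 0.256 + 0.18 = 0.5152.
Steady-state concentration ∝ 1/CL: new value = 37.8 / 0.5152 = 73.4 μmol/L.

73.4 μmol/L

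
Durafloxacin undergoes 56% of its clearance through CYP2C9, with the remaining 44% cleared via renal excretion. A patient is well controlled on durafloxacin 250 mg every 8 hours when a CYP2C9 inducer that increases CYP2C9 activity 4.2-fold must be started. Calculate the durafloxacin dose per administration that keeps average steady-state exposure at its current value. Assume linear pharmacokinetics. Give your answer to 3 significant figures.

698 mg

The CYP2C9 pathway (56% of clearance) is boosted to 4.2× activity: 0.56 × 4.2 = 2.352.
Non-CYP routes (44%) are unchanged.
New clearance relative to baseline: 2.352 + 0.44 = 2.792.
Exposure is unchanged when dose changes in proportion to clearance. New dose = 250 mg × 2.792 = 698 mg.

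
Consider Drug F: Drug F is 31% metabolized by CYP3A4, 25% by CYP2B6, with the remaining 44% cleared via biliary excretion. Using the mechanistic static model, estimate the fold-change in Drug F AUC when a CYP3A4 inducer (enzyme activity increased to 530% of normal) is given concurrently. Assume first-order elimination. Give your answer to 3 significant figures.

0.429

CYP3A4: 0.31 × 5.3 = 1.643
CYP2B6: 0.25 (unchanged)
Other: 0.44 (unchanged)
Relative clearance = 1.643 + 0.25 + 0.44 = 2.333.
AUC ratio = CL_old/CL_new = 1 / 2.333 = 0.429.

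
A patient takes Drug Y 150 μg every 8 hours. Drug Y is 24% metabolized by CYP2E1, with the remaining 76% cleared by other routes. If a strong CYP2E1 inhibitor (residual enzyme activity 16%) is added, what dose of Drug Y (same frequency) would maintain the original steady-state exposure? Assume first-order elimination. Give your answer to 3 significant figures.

120 μg

The CYP2E1 pathway (24% of clearance) is reduced to 0.16× activity: 0.24 × 0.16 = 0.0384.
Non-CYP routes (76%) are unchanged.
Relative clearance = 0.0384 + 0.76 = 0.7984.
To maintain the same steady-state level, dose must scale with clearance: new dose = 150 × 0.7984 = 120 μg.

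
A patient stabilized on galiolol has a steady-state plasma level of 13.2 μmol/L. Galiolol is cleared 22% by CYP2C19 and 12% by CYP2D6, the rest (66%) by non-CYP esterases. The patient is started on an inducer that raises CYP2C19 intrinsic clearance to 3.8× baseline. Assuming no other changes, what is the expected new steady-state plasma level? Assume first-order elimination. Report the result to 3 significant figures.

CYP2C19: 0.22 × 3.8 = 0.836
CYP2D6: 0.12 (unchanged)
Other: 0.66 (unchanged)
New clearance relative to baseline: 0.836 + 0.12 + 0.66 = 1.616.
With dosing unchanged, steady-state plasma level scales as 1/CL: 13.2 / 1.616 = 8.17 μmol/L.

8.17 μmol/L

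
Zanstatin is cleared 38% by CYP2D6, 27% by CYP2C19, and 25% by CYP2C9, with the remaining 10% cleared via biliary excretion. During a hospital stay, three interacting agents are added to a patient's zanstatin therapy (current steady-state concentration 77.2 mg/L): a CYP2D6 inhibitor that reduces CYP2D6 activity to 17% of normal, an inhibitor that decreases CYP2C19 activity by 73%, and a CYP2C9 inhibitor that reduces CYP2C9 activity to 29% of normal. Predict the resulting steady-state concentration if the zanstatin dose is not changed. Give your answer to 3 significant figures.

The CYP2D6 pathway (38% of clearance) falls to 0.17× activity: 0.38 × 0.17 = 0.0646.
The CYP2C19 pathway (27% of clearance) falls to 0.27× activity: 0.27 × 0.27 = 0.0729.
The CYP2C9 pathway (25% of clearance) is reduced to 0.29× activity: 0.25 × 0.29 = 0.0725.
Non-CYP routes (10%) are unchanged.
New clearance relative to baseline: 0.0646 + 0.0729 + 0.0725 + 0.1 = 0.31.
Steady-state concentration ∝ 1/CL: new value = 77.2 / 0.31 = 249 mg/L.

249 mg/L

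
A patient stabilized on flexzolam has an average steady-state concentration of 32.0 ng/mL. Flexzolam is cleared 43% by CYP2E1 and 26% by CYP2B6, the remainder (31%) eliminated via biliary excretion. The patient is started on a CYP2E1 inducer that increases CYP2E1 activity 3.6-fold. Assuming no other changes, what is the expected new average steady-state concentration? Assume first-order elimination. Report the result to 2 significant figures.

The CYP2E1 pathway (43% of clearance) increases to 3.6× activity: 0.43 × 3.6 = 1.548.
CYP2B6 (26%) and the residual 31% are unaffected.
New clearance relative to baseline: 1.548 + 0.26 + 0.31 = 2.118.
Average steady-state concentration ∝ 1/CL, so new value = 32.0 / 2.118 = 15 ng/mL.

15 ng/mL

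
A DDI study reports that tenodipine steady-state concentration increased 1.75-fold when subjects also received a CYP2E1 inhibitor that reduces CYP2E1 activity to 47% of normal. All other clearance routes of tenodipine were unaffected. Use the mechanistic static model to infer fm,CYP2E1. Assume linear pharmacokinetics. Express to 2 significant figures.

0.81

Let x = fm,CYP2E1. Because steady-state concentration ∝ 1/CL, relative clearance fell to 1/1.75 = 0.5714.
Only the CYP2E1 route changed, so 0.5714 = x·0.47 + (1 − x), giving x = 0.81.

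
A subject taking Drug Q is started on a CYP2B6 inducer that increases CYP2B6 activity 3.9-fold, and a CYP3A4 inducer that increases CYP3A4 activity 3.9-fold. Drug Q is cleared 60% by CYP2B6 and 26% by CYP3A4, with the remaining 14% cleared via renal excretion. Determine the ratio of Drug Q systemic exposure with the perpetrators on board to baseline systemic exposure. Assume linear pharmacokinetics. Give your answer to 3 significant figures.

0.286

The CYP2B6 pathway (60% of clearance) rises to 3.9× activity: 0.6 × 3.9 = 2.34.
The CYP3A4 pathway (26% of clearance) is boosted to 3.9× activity: 0.26 × 3.9 = 1.014.
Non-CYP routes (14%) are unchanged.
Relative clearance = 2.34 + 1.014 + 0.14 = 3.494.
Because systemic exposure varies inversely with clearance, the combined effect is 1 / 3.494 = 0.286.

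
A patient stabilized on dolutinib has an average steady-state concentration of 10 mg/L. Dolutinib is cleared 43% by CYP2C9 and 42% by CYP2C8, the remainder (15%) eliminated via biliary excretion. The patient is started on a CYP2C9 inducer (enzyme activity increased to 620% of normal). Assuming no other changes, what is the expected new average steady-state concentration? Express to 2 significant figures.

The CYP2C9 pathway (43% of clearance) rises to 6.2× activity: 0.43 × 6.2 = 2.666.
CYP2C8 (42%) and the residual 15% are unaffected.
Relative clearance = 2.666 + 0.42 + 0.15 = 3.236.
Average steady-state concentration ∝ 1/CL, so new value = 10 / 3.236 = 3.1 mg/L.

3.1 mg/L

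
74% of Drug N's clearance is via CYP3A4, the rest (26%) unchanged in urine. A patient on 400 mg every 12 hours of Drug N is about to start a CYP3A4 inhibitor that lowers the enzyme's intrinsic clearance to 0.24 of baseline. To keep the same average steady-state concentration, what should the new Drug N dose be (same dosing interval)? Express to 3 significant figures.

The CYP3A4 pathway (74% of clearance) drops to 0.24× activity: 0.74 × 0.24 = 0.1776.
The remaining 26% of clearance is unaffected.
Relative clearance = 0.1776 + 0.26 = 0.4376.
To maintain the same steady-state level, dose must scale with clearance: new dose = 400 × 0.4376 = 175 mg.

175 mg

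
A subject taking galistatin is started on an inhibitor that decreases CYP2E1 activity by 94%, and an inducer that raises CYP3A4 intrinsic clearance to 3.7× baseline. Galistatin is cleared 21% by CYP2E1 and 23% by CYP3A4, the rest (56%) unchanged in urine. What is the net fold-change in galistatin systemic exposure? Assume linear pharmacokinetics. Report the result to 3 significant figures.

0.702

The CYP2E1 pathway (21% of clearance) drops to 0.06× activity: 0.21 × 0.06 = 0.0126.
The CYP3A4 pathway (23% of clearance) increases to 3.7× activity: 0.23 × 3.7 = 0.851.
Non-CYP routes (56%) are unchanged.
CL_new/CL_old = 0.0126 + 0.851 + 0.56 = 1.4236.
Because systemic exposure varies inversely with clearance, the combined effect is 1 / 1.4236 = 0.702.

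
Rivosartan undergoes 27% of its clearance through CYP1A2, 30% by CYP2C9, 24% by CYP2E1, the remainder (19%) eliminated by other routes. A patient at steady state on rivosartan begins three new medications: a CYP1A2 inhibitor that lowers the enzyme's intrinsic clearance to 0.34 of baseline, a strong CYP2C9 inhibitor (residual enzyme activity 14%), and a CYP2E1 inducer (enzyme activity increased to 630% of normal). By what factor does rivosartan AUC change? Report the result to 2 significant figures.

0.54

CYP1A2: 0.27 × 0.34 = 0.0918
CYP2C9: 0.3 × 0.14 = 0.042
CYP2E1: 0.24 × 6.3 = 1.512
Other: 0.19 (unchanged)
New clearance relative to baseline: 0.0918 + 0.042 + 1.512 + 0.19 = 1.8358.
AUC ∝ 1/CL: fold-change = 1 / 1.8358 = 0.54.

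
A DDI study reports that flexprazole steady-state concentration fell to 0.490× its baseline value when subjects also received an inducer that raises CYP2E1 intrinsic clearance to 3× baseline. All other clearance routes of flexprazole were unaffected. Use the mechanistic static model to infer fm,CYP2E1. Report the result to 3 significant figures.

Let x = fm,CYP2E1. Because steady-state concentration ∝ 1/CL, relative clearance rose to 1/0.490 = 2.041.
Setting x·3 + (1 − x) = 2.041 and solving: x = (2.041 − 1)/(3 − 1) = 0.520.

0.520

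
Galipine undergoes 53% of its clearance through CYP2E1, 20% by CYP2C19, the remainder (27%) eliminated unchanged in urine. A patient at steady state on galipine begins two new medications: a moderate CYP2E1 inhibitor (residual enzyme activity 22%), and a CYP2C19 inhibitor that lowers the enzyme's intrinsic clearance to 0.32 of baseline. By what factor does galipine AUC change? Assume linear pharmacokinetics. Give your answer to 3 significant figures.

The CYP2E1 pathway (53% of clearance) drops to 0.22× activity: 0.53 × 0.22 = 0.1166.
The CYP2C19 pathway (20% of clearance) is reduced to 0.32× activity: 0.2 × 0.32 = 0.064.
The remaining 27% of clearance is unaffected.
New clearance relative to baseline: 0.1166 + 0.064 + 0.27 = 0.4506.
AUC ∝ 1/CL: fold-change = 1 / 0.4506 = 2.22.

2.22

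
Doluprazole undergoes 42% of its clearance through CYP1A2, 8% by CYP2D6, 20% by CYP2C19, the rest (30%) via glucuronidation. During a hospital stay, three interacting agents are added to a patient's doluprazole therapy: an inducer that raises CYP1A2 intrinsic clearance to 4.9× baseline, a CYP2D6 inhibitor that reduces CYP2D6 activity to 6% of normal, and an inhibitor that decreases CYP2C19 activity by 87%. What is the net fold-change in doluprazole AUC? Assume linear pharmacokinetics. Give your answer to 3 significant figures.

The CYP1A2 pathway (42% of clearance) increases to 4.9× activity: 0.42 × 4.9 = 2.058.
The CYP2D6 pathway (8% of clearance) falls to 0.06× activity: 0.08 × 0.06 = 0.0048.
The CYP2C19 pathway (20% of clearance) is reduced to 0.13× activity: 0.2 × 0.13 = 0.026.
Non-CYP routes (30%) are unchanged.
Relative clearance = 2.058 + 0.0048 + 0.026 + 0.3 = 2.3888.
Net AUC ratio = 1 / 2.3888 = 0.419.

0.419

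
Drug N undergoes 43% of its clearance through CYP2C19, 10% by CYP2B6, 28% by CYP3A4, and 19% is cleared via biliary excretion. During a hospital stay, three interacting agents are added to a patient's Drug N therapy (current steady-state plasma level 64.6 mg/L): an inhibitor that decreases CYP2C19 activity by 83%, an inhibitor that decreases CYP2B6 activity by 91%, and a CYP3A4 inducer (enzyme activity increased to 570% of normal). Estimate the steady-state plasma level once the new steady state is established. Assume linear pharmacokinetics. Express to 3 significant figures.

The CYP2C19 pathway (43% of clearance) is reduced to 0.17× activity: 0.43 × 0.17 = 0.0731.
The CYP2B6 pathway (10% of clearance) drops to 0.09× activity: 0.1 × 0.09 = 0.009.
The CYP3A4 pathway (28% of clearance) increases to 5.7× activity: 0.28 × 5.7 = 1.596.
Non-CYP routes (19%) are unchanged.
New clearance relative to baseline: 0.0731 + 0.009 + 1.596 + 0.19 = 1.8681.
Steady-state plasma level ∝ 1/CL: new value = 64.6 / 1.8681 = 34.6 mg/L.

34.6 mg/L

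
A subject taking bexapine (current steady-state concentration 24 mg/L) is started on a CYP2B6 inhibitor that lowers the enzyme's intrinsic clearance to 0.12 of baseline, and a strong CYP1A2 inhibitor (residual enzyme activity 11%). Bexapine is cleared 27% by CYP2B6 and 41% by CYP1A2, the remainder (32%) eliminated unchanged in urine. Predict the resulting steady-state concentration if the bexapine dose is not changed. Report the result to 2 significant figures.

CYP2B6: 0.27 × 0.12 = 0.0324
CYP1A2: 0.41 × 0.11 = 0.0451
Other: 0.32 (unchanged)
New clearance relative to baseline: 0.0324 + 0.0451 + 0.32 = 0.3975.
New steady-state concentration = 24 / 0.3975 = 60 mg/L (concentration scales inversely with clearance).

60 mg/L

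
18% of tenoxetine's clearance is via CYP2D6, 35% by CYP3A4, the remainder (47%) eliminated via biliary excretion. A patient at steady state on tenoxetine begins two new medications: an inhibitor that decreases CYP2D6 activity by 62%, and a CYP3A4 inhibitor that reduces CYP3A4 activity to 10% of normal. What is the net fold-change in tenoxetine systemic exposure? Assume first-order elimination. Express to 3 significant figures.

1.74

The CYP2D6 pathway (18% of clearance) falls to 0.38× activity: 0.18 × 0.38 = 0.0684.
The CYP3A4 pathway (35% of clearance) falls to 0.1× activity: 0.35 × 0.1 = 0.035.
The remaining 47% of clearance is unaffected.
New clearance relative to baseline: 0.0684 + 0.035 + 0.47 = 0.5734.
Because systemic exposure varies inversely with clearance, the combined effect is 1 / 0.5734 = 1.74.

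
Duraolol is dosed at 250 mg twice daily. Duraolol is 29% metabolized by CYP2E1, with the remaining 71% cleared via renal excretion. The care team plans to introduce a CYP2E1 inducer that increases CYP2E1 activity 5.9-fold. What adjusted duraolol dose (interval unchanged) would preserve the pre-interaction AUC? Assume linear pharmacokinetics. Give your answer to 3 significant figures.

605 mg

CYP2E1: 0.29 × 5.9 = 1.711
Other: 0.71 (unchanged)
Relative clearance = 1.711 + 0.71 = 2.421.
Css,avg = (dose rate)/CL, so holding Css fixed requires dose ∝ CL: 250 × 2.421 = 605 mg.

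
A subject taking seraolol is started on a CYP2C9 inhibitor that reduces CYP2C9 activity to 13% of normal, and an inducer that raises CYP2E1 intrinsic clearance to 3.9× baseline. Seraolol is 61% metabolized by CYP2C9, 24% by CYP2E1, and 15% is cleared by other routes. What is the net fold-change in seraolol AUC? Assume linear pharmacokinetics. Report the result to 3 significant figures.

The CYP2C9 pathway (61% of clearance) is reduced to 0.13× activity: 0.61 × 0.13 = 0.0793.
The CYP2E1 pathway (24% of clearance) is boosted to 3.9× activity: 0.24 × 3.9 = 0.936.
Non-CYP routes (15%) are unchanged.
New clearance relative to baseline: 0.0793 + 0.936 + 0.15 = 1.1653.
AUC ∝ 1/CL: fold-change = 1 / 1.1653 = 0.858.

0.858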